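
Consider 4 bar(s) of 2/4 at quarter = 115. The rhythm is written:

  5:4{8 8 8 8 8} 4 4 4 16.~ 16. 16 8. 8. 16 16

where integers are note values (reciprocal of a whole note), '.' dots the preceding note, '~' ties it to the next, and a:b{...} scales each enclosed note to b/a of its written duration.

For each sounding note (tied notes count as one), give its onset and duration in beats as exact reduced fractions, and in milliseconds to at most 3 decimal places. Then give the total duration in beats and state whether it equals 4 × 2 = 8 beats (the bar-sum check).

1) 0.0ms=0b +208.696ms=2/5b
2) 208.696ms=2/5b +208.696ms=2/5b
3) 417.391ms=4/5b +208.696ms=2/5b
4) 626.087ms=6/5b +208.696ms=2/5b
5) 834.783ms=8/5b +208.696ms=2/5b
6) 1043.478ms=2b +521.739ms=1b
7) 1565.217ms=3b +521.739ms=1b
8) 2086.957ms=4b +521.739ms=1b
9) 2608.696ms=5b +391.304ms=3/4b
10) 3000.0ms=23/4b +130.435ms=1/4b
11) 3130.435ms=6b +391.304ms=3/4b
12) 3521.739ms=27/4b +391.304ms=3/4b
13) 3913.043ms=15/2b +130.435ms=1/4b
14) 4043.478ms=31/4b +130.435ms=1/4b
Σ=8b of 8 (115bpm 2/4) — PASS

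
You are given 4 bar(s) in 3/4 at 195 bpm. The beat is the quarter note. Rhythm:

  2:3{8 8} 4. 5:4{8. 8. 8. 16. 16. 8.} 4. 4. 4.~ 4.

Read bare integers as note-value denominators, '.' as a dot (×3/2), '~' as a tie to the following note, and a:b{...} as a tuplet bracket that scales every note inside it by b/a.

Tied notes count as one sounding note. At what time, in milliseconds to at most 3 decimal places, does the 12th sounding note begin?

note 12 onset = 9b = 2769.231ms

1. 0.0ms @ 0 + 230.769ms (3/4)
2. 230.769ms @ 3/4 + 230.769ms (3/4)
3. 461.538ms @ 3/2 + 461.538ms (3/2)
4. 923.077ms @ 3 + 184.615ms (3/5)
5. 1107.692ms @ 18/5 + 184.615ms (3/5)
6. 1292.308ms @ 21/5 + 184.615ms (3/5)
7. 1476.923ms @ 24/5 + 92.308ms (3/10)
8. 1569.231ms @ 51/10 + 92.308ms (3/10)
9. 1661.538ms @ 27/5 + 184.615ms (3/5)
10. 1846.154ms @ 6 + 461.538ms (3/2)
11. 2307.692ms @ 15/2 + 461.538ms (3/2)
12. 2769.231ms @ 9 + 923.077ms (3)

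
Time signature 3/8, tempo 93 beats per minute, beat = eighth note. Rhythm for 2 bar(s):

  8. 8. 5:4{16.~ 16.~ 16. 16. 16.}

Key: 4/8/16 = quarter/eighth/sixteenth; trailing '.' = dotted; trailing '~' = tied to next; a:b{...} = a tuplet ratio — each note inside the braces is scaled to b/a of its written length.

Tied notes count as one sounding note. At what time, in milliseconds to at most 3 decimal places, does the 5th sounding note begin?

1. 0.0ms @ 0 + 967.742ms (3/2)
2. 967.742ms @ 3/2 + 967.742ms (3/2)
3. 1935.484ms @ 3 + 1161.29ms (9/5)
4. 3096.774ms @ 24/5 + 387.097ms (3/5)
5. 3483.871ms @ 27/5 + 387.097ms (3/5)

note 5 onset = 27/5b = 3483.871ms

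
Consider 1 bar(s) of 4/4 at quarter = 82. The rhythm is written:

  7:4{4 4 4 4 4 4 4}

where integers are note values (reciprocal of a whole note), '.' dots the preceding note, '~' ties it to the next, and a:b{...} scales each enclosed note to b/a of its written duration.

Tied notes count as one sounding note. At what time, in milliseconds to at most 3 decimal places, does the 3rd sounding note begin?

note 3 onset = 8/7b = 836.237ms

1. 0.0ms @ 0 + 418.118ms (4/7)
2. 418.118ms @ 4/7 + 418.118ms (4/7)
3. 836.237ms @ 8/7 + 418.118ms (4/7)
4. 1254.355ms @ 12/7 + 418.118ms (4/7)
5. 1672.474ms @ 16/7 + 418.118ms (4/7)
6. 2090.592ms @ 20/7 + 418.118ms (4/7)
7. 2508.711ms @ 24/7 + 418.118ms (4/7)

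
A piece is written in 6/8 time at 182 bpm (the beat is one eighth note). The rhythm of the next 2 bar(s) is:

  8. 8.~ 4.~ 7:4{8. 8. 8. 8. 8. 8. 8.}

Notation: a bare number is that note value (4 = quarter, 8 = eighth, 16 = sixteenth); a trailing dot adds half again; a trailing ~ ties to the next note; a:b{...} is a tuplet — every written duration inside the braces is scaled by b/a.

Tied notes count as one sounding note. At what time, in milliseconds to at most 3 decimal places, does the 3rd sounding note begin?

1. 0.0ms @ 0 + 494.505ms (3/2)
2. 494.505ms @ 3/2 + 1766.091ms (75/14)
3. 2260.597ms @ 48/7 + 282.575ms (6/7)
4. 2543.171ms @ 54/7 + 282.575ms (6/7)
5. 2825.746ms @ 60/7 + 282.575ms (6/7)
6. 3108.32ms @ 66/7 + 282.575ms (6/7)
7. 3390.895ms @ 72/7 + 282.575ms (6/7)
8. 3673.469ms @ 78/7 + 282.575ms (6/7)

note 3 onset = 48/7b = 2260.597ms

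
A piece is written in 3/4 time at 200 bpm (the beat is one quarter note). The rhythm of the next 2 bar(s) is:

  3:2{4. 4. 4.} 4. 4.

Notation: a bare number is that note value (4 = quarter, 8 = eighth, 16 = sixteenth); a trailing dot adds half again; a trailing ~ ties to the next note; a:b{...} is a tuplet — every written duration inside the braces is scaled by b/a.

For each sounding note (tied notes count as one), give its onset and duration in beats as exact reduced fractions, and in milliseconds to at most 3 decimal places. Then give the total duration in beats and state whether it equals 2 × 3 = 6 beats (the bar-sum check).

1) 0.0ms=0b +300.0ms=1b
2) 300.0ms=1b +300.0ms=1b
3) 600.0ms=2b +300.0ms=1b
4) 900.0ms=3b +450.0ms=3/2b
5) 1350.0ms=9/2b +450.0ms=3/2b
Σ=6b of 6 (200bpm 3/4) — PASS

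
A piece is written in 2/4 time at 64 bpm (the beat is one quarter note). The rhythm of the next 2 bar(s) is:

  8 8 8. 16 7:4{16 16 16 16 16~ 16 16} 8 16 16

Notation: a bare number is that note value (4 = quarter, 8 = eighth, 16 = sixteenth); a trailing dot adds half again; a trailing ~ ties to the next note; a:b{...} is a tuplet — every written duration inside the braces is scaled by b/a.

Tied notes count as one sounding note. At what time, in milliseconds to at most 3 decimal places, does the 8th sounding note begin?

note 8 onset = 17/7b = 2276.786ms

1. 0.0ms @ 0 + 468.75ms (1/2)
2. 468.75ms @ 1/2 + 468.75ms (1/2)
3. 937.5ms @ 1 + 703.125ms (3/4)
4. 1640.625ms @ 7/4 + 234.375ms (1/4)
5. 1875.0ms @ 2 + 133.929ms (1/7)
6. 2008.929ms @ 15/7 + 133.929ms (1/7)
7. 2142.857ms @ 16/7 + 133.929ms (1/7)
8. 2276.786ms @ 17/7 + 133.929ms (1/7)
9. 2410.714ms @ 18/7 + 267.857ms (2/7)
10. 2678.571ms @ 20/7 + 133.929ms (1/7)
11. 2812.5ms @ 3 + 468.75ms (1/2)
12. 3281.25ms @ 7/2 + 234.375ms (1/4)
13. 3515.625ms @ 15/4 + 234.375ms (1/4)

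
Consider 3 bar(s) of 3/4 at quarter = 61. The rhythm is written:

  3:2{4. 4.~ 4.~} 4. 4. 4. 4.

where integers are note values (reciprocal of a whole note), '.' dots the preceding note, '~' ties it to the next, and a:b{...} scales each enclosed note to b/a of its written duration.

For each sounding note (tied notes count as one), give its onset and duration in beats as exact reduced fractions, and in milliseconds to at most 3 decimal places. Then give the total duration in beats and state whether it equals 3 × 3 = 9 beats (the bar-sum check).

1) 0.0ms=0b +983.607ms=1b
2) 983.607ms=1b +3442.623ms=7/2b
3) 4426.23ms=9/2b +1475.41ms=3/2b
4) 5901.639ms=6b +1475.41ms=3/2b
5) 7377.049ms=15/2b +1475.41ms=3/2b
Σ=9b of 9 (61bpm 3/4) — PASS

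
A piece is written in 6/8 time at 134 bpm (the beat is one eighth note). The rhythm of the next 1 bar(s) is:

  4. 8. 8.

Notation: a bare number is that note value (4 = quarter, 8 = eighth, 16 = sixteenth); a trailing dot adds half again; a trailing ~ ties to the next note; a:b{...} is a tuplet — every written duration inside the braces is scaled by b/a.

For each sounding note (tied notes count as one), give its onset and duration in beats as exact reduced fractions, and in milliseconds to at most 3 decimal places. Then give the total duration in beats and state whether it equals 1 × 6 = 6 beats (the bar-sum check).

1) 0.0ms=0b +1343.284ms=3b
2) 1343.284ms=3b +671.642ms=3/2b
3) 2014.925ms=9/2b +671.642ms=3/2b
Σ=6b of 6 (134bpm 6/8) — PASS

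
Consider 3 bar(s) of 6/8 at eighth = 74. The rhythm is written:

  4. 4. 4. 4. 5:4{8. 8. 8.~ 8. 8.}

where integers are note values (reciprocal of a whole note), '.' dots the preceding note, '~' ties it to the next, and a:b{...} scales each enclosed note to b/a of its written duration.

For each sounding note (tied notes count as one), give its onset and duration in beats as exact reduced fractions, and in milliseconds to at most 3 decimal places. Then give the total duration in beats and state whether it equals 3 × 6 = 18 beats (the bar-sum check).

1) 0.0ms=0b +2432.432ms=3b
2) 2432.432ms=3b +2432.432ms=3b
3) 4864.865ms=6b +2432.432ms=3b
4) 7297.297ms=9b +2432.432ms=3b
5) 9729.73ms=12b +972.973ms=6/5b
6) 10702.703ms=66/5b +972.973ms=6/5b
7) 11675.676ms=72/5b +1945.946ms=12/5b
8) 13621.622ms=84/5b +972.973ms=6/5b
Σ=18b of 18 (74bpm 6/8) — PASS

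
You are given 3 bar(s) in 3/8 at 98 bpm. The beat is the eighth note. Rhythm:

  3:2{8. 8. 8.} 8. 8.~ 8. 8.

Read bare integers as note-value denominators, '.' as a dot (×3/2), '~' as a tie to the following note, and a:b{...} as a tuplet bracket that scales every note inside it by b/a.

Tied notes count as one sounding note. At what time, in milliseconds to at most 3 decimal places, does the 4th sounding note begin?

note 4 onset = 3b = 1836.735ms

1. 0.0ms @ 0 + 612.245ms (1)
2. 612.245ms @ 1 + 612.245ms (1)
3. 1224.49ms @ 2 + 612.245ms (1)
4. 1836.735ms @ 3 + 918.367ms (3/2)
5. 2755.102ms @ 9/2 + 1836.735ms (3)
6. 4591.837ms @ 15/2 + 918.367ms (3/2)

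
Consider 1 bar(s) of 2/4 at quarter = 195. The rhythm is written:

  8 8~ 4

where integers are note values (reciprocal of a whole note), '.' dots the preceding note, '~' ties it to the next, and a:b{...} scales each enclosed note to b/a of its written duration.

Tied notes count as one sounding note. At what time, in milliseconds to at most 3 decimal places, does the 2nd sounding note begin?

1. 0.0ms @ 0 + 153.846ms (1/2)
2. 153.846ms @ 1/2 + 461.538ms (3/2)

note 2 onset = 1/2b = 153.846ms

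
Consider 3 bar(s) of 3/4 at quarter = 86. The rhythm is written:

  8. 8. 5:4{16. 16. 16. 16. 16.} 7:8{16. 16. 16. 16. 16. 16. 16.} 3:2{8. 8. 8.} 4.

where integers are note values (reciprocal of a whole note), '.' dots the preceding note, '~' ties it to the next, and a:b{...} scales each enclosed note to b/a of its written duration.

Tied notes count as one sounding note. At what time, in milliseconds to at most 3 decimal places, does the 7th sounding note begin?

note 7 onset = 27/10b = 1883.721ms

1. 0.0ms @ 0 + 523.256ms (3/4)
2. 523.256ms @ 3/4 + 523.256ms (3/4)
3. 1046.512ms @ 3/2 + 209.302ms (3/10)
4. 1255.814ms @ 9/5 + 209.302ms (3/10)
5. 1465.116ms @ 21/10 + 209.302ms (3/10)
6. 1674.419ms @ 12/5 + 209.302ms (3/10)
7. 1883.721ms @ 27/10 + 209.302ms (3/10)
8. 2093.023ms @ 3 + 299.003ms (3/7)
9. 2392.027ms @ 24/7 + 299.003ms (3/7)
10. 2691.03ms @ 27/7 + 299.003ms (3/7)
11. 2990.033ms @ 30/7 + 299.003ms (3/7)
12. 3289.037ms @ 33/7 + 299.003ms (3/7)
13. 3588.04ms @ 36/7 + 299.003ms (3/7)
14. 3887.043ms @ 39/7 + 299.003ms (3/7)
15. 4186.047ms @ 6 + 348.837ms (1/2)
16. 4534.884ms @ 13/2 + 348.837ms (1/2)
17. 4883.721ms @ 7 + 348.837ms (1/2)
18. 5232.558ms @ 15/2 + 1046.512ms (3/2)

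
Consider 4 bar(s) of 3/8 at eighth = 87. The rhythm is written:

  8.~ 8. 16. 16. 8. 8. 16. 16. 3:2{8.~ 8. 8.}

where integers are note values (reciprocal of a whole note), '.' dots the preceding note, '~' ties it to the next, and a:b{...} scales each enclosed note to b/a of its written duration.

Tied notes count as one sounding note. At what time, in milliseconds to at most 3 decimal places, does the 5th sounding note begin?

1. 0.0ms @ 0 + 2068.966ms (3)
2. 2068.966ms @ 3 + 517.241ms (3/4)
3. 2586.207ms @ 15/4 + 517.241ms (3/4)
4. 3103.448ms @ 9/2 + 1034.483ms (3/2)
5. 4137.931ms @ 6 + 1034.483ms (3/2)
6. 5172.414ms @ 15/2 + 517.241ms (3/4)
7. 5689.655ms @ 33/4 + 517.241ms (3/4)
8. 6206.897ms @ 9 + 1379.31ms (2)
9. 7586.207ms @ 11 + 689.655ms (1)

note 5 onset = 6b = 4137.931ms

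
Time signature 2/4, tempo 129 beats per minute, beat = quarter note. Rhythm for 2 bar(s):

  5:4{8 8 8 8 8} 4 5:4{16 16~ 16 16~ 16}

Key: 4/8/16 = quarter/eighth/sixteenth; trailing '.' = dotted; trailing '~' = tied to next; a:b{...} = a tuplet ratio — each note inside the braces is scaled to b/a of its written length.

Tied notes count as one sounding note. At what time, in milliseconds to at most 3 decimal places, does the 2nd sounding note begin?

note 2 onset = 2/5b = 186.047ms

1. 0.0ms @ 0 + 186.047ms (2/5)
2. 186.047ms @ 2/5 + 186.047ms (2/5)
3. 372.093ms @ 4/5 + 186.047ms (2/5)
4. 558.14ms @ 6/5 + 186.047ms (2/5)
5. 744.186ms @ 8/5 + 186.047ms (2/5)
6. 930.233ms @ 2 + 465.116ms (1)
7. 1395.349ms @ 3 + 93.023ms (1/5)
8. 1488.372ms @ 16/5 + 186.047ms (2/5)
9. 1674.419ms @ 18/5 + 186.047ms (2/5)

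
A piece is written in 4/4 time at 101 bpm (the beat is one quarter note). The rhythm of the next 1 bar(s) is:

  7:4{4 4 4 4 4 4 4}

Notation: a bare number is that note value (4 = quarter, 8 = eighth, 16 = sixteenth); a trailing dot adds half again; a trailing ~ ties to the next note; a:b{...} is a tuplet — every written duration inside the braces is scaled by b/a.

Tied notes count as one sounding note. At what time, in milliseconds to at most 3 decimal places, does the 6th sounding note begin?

1. 0.0ms @ 0 + 339.463ms (4/7)
2. 339.463ms @ 4/7 + 339.463ms (4/7)
3. 678.925ms @ 8/7 + 339.463ms (4/7)
4. 1018.388ms @ 12/7 + 339.463ms (4/7)
5. 1357.85ms @ 16/7 + 339.463ms (4/7)
6. 1697.313ms @ 20/7 + 339.463ms (4/7)
7. 2036.775ms @ 24/7 + 339.463ms (4/7)

note 6 onset = 20/7b = 1697.313ms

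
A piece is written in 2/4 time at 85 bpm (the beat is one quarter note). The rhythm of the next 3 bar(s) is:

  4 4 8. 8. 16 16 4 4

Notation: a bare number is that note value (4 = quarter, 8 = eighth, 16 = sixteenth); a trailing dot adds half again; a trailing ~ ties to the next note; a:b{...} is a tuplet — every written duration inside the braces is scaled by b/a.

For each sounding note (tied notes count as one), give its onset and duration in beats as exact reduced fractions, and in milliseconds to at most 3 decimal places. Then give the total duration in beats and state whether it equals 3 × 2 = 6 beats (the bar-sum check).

1) 0.0ms=0b +705.882ms=1b
2) 705.882ms=1b +705.882ms=1b
3) 1411.765ms=2b +529.412ms=3/4b
4) 1941.176ms=11/4b +529.412ms=3/4b
5) 2470.588ms=7/2b +176.471ms=1/4b
6) 2647.059ms=15/4b +176.471ms=1/4b
7) 2823.529ms=4b +705.882ms=1b
8) 3529.412ms=5b +705.882ms=1b
Σ=6b of 6 (85bpm 2/4) — PASS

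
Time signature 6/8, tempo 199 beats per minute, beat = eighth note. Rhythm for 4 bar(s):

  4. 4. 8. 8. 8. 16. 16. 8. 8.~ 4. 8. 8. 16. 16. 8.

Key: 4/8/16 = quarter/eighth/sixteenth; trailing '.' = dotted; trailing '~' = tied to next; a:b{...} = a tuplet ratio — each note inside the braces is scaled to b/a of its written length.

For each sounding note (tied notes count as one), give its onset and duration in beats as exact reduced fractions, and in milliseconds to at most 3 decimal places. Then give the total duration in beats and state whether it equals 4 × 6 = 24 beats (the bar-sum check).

1) 0.0ms=0b +904.523ms=3b
2) 904.523ms=3b +904.523ms=3b
3) 1809.045ms=6b +452.261ms=3/2b
4) 2261.307ms=15/2b +452.261ms=3/2b
5) 2713.568ms=9b +452.261ms=3/2b
6) 3165.829ms=21/2b +226.131ms=3/4b
7) 3391.96ms=45/4b +226.131ms=3/4b
8) 3618.09ms=12b +452.261ms=3/2b
9) 4070.352ms=27/2b +1356.784ms=9/2b
10) 5427.136ms=18b +452.261ms=3/2b
11) 5879.397ms=39/2b +452.261ms=3/2b
12) 6331.658ms=21b +226.131ms=3/4b
13) 6557.789ms=87/4b +226.131ms=3/4b
14) 6783.92ms=45/2b +452.261ms=3/2b
Σ=24b of 24 (199bpm 6/8) — PASS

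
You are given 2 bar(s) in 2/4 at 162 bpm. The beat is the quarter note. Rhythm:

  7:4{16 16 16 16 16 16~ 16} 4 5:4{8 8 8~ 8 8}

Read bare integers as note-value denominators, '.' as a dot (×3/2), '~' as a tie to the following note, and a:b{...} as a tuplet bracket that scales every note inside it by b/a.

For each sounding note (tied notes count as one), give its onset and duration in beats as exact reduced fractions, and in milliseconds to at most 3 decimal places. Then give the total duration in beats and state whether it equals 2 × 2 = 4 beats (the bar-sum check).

1) 0.0ms=0b +52.91ms=1/7b
2) 52.91ms=1/7b +52.91ms=1/7b
3) 105.82ms=2/7b +52.91ms=1/7b
4) 158.73ms=3/7b +52.91ms=1/7b
5) 211.64ms=4/7b +52.91ms=1/7b
6) 264.55ms=5/7b +105.82ms=2/7b
7) 370.37ms=1b +370.37ms=1b
8) 740.741ms=2b +148.148ms=2/5b
9) 888.889ms=12/5b +148.148ms=2/5b
10) 1037.037ms=14/5b +296.296ms=4/5b
11) 1333.333ms=18/5b +148.148ms=2/5b
Σ=4b of 4 (162bpm 2/4) — PASS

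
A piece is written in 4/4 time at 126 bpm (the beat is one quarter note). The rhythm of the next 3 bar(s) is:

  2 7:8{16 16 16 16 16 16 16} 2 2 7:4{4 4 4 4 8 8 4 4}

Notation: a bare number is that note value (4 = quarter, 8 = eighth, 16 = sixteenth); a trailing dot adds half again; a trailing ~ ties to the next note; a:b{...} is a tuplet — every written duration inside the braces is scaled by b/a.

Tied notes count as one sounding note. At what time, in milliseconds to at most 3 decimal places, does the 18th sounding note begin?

1. 0.0ms @ 0 + 952.381ms (2)
2. 952.381ms @ 2 + 136.054ms (2/7)
3. 1088.435ms @ 16/7 + 136.054ms (2/7)
4. 1224.49ms @ 18/7 + 136.054ms (2/7)
5. 1360.544ms @ 20/7 + 136.054ms (2/7)
6. 1496.599ms @ 22/7 + 136.054ms (2/7)
7. 1632.653ms @ 24/7 + 136.054ms (2/7)
8. 1768.707ms @ 26/7 + 136.054ms (2/7)
9. 1904.762ms @ 4 + 952.381ms (2)
10. 2857.143ms @ 6 + 952.381ms (2)
11. 3809.524ms @ 8 + 272.109ms (4/7)
12. 4081.633ms @ 60/7 + 272.109ms (4/7)
13. 4353.741ms @ 64/7 + 272.109ms (4/7)
14. 4625.85ms @ 68/7 + 272.109ms (4/7)
15. 4897.959ms @ 72/7 + 136.054ms (2/7)
16. 5034.014ms @ 74/7 + 136.054ms (2/7)
17. 5170.068ms @ 76/7 + 272.109ms (4/7)
18. 5442.177ms @ 80/7 + 272.109ms (4/7)

note 18 onset = 80/7b = 5442.177ms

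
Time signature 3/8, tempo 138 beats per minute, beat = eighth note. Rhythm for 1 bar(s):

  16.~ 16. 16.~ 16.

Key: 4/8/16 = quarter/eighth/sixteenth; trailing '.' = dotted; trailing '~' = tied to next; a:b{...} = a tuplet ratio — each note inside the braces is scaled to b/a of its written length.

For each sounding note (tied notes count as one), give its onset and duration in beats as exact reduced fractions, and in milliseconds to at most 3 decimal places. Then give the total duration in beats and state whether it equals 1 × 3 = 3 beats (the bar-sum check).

1) 0.0ms=0b +652.174ms=3/2b
2) 652.174ms=3/2b +652.174ms=3/2b
Σ=3b of 3 (138bpm 3/8) — PASS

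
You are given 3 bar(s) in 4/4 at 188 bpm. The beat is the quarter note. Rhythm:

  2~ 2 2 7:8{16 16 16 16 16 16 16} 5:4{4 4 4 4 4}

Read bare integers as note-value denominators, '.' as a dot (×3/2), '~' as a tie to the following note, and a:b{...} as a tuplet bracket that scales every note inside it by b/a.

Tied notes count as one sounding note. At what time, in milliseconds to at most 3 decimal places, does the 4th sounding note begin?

1. 0.0ms @ 0 + 1276.596ms (4)
2. 1276.596ms @ 4 + 638.298ms (2)
3. 1914.894ms @ 6 + 91.185ms (2/7)
4. 2006.079ms @ 44/7 + 91.185ms (2/7)
5. 2097.264ms @ 46/7 + 91.185ms (2/7)
6. 2188.45ms @ 48/7 + 91.185ms (2/7)
7. 2279.635ms @ 50/7 + 91.185ms (2/7)
8. 2370.821ms @ 52/7 + 91.185ms (2/7)
9. 2462.006ms @ 54/7 + 91.185ms (2/7)
10. 2553.191ms @ 8 + 255.319ms (4/5)
11. 2808.511ms @ 44/5 + 255.319ms (4/5)
12. 3063.83ms @ 48/5 + 255.319ms (4/5)
13. 3319.149ms @ 52/5 + 255.319ms (4/5)
14. 3574.468ms @ 56/5 + 255.319ms (4/5)

note 4 onset = 44/7b = 2006.079ms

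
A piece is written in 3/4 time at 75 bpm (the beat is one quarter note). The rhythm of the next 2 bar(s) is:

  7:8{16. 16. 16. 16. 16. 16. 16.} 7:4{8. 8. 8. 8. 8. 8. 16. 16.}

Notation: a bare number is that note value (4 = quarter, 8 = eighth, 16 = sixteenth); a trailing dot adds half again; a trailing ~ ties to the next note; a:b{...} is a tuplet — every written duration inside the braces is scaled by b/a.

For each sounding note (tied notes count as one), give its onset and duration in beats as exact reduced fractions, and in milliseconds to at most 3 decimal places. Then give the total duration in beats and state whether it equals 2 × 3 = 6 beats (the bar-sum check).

1) 0.0ms=0b +342.857ms=3/7b
2) 342.857ms=3/7b +342.857ms=3/7b
3) 685.714ms=6/7b +342.857ms=3/7b
4) 1028.571ms=9/7b +342.857ms=3/7b
5) 1371.429ms=12/7b +342.857ms=3/7b
6) 1714.286ms=15/7b +342.857ms=3/7b
7) 2057.143ms=18/7b +342.857ms=3/7b
8) 2400.0ms=3b +342.857ms=3/7b
9) 2742.857ms=24/7b +342.857ms=3/7b
10) 3085.714ms=27/7b +342.857ms=3/7b
11) 3428.571ms=30/7b +342.857ms=3/7b
12) 3771.429ms=33/7b +342.857ms=3/7b
13) 4114.286ms=36/7b +342.857ms=3/7b
14) 4457.143ms=39/7b +171.429ms=3/14b
15) 4628.571ms=81/14b +171.429ms=3/14b
Σ=6b of 6 (75bpm 3/4) — PASS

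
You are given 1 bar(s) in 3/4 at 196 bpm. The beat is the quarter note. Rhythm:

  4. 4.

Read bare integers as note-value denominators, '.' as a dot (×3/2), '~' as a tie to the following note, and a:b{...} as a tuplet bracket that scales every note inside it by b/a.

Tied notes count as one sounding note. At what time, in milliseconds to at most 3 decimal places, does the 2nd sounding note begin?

note 2 onset = 3/2b = 459.184ms

1. 0.0ms @ 0 + 459.184ms (3/2)
2. 459.184ms @ 3/2 + 459.184ms (3/2)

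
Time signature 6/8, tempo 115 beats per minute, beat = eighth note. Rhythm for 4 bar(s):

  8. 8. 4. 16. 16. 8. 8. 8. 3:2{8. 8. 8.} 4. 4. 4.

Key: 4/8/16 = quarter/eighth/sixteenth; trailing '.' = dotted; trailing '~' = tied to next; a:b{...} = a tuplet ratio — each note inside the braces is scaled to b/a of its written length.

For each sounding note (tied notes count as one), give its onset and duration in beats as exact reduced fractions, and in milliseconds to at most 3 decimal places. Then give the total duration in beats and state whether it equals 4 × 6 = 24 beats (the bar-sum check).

1) 0.0ms=0b +782.609ms=3/2b
2) 782.609ms=3/2b +782.609ms=3/2b
3) 1565.217ms=3b +1565.217ms=3b
4) 3130.435ms=6b +391.304ms=3/4b
5) 3521.739ms=27/4b +391.304ms=3/4b
6) 3913.043ms=15/2b +782.609ms=3/2b
7) 4695.652ms=9b +782.609ms=3/2b
8) 5478.261ms=21/2b +782.609ms=3/2b
9) 6260.87ms=12b +521.739ms=1b
10) 6782.609ms=13b +521.739ms=1b
11) 7304.348ms=14b +521.739ms=1b
12) 7826.087ms=15b +1565.217ms=3b
13) 9391.304ms=18b +1565.217ms=3b
14) 10956.522ms=21b +1565.217ms=3b
Σ=24b of 24 (115bpm 6/8) — PASS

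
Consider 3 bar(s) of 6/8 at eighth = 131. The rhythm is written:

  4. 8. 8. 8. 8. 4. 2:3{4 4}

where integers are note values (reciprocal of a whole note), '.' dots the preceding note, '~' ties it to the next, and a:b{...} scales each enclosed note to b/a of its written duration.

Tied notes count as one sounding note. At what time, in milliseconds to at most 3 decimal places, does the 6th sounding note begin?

1. 0.0ms @ 0 + 1374.046ms (3)
2. 1374.046ms @ 3 + 687.023ms (3/2)
3. 2061.069ms @ 9/2 + 687.023ms (3/2)
4. 2748.092ms @ 6 + 687.023ms (3/2)
5. 3435.115ms @ 15/2 + 687.023ms (3/2)
6. 4122.137ms @ 9 + 1374.046ms (3)
7. 5496.183ms @ 12 + 1374.046ms (3)
8. 6870.229ms @ 15 + 1374.046ms (3)

note 6 onset = 9b = 4122.137ms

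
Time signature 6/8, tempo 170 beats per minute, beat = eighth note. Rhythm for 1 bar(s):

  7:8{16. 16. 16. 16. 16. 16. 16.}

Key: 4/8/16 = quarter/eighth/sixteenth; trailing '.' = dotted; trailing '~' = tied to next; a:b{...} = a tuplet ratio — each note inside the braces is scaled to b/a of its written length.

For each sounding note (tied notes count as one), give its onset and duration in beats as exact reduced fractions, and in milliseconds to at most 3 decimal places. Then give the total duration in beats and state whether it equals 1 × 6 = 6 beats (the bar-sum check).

1) 0.0ms=0b +302.521ms=6/7b
2) 302.521ms=6/7b +302.521ms=6/7b
3) 605.042ms=12/7b +302.521ms=6/7b
4) 907.563ms=18/7b +302.521ms=6/7b
5) 1210.084ms=24/7b +302.521ms=6/7b
6) 1512.605ms=30/7b +302.521ms=6/7b
7) 1815.126ms=36/7b +302.521ms=6/7b
Σ=6b of 6 (170bpm 6/8) — PASS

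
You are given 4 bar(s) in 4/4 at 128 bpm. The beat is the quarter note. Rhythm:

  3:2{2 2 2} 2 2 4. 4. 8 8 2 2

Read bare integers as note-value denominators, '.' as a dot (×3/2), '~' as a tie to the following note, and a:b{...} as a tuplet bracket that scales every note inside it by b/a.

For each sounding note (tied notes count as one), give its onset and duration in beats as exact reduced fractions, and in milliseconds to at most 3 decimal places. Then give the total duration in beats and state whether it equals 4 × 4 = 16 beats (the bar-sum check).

1) 0.0ms=0b +625.0ms=4/3b
2) 625.0ms=4/3b +625.0ms=4/3b
3) 1250.0ms=8/3b +625.0ms=4/3b
4) 1875.0ms=4b +937.5ms=2b
5) 2812.5ms=6b +937.5ms=2b
6) 3750.0ms=8b +703.125ms=3/2b
7) 4453.125ms=19/2b +703.125ms=3/2b
8) 5156.25ms=11b +234.375ms=1/2b
9) 5390.625ms=23/2b +234.375ms=1/2b
10) 5625.0ms=12b +937.5ms=2b
11) 6562.5ms=14b +937.5ms=2b
Σ=16b of 16 (128bpm 4/4) — PASS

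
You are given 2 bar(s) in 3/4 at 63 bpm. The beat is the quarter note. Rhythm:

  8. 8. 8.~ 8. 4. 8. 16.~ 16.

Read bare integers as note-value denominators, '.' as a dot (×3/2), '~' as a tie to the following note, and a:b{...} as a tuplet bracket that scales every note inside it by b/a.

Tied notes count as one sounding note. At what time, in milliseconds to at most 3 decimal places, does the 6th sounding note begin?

1. 0.0ms @ 0 + 714.286ms (3/4)
2. 714.286ms @ 3/4 + 714.286ms (3/4)
3. 1428.571ms @ 3/2 + 1428.571ms (3/2)
4. 2857.143ms @ 3 + 1428.571ms (3/2)
5. 4285.714ms @ 9/2 + 714.286ms (3/4)
6. 5000.0ms @ 21/4 + 714.286ms (3/4)

note 6 onset = 21/4b = 5000.0ms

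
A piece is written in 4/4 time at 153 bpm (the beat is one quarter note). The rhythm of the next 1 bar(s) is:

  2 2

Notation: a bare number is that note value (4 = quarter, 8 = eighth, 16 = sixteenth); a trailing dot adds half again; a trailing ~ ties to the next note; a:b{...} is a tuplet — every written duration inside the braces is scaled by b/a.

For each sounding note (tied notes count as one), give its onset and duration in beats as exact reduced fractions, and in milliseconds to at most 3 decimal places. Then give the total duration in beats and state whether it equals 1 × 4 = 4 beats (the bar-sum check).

1) 0.0ms=0b +784.314ms=2b
2) 784.314ms=2b +784.314ms=2b
Σ=4b of 4 (153bpm 4/4) — PASS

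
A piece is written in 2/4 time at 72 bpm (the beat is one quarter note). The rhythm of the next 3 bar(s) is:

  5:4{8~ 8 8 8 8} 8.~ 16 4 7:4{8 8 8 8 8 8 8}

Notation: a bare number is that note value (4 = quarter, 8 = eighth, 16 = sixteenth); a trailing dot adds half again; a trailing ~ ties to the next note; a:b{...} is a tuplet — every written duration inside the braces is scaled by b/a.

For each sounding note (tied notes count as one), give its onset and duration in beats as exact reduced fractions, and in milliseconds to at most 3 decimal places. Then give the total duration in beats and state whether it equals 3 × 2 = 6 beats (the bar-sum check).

1) 0.0ms=0b +666.667ms=4/5b
2) 666.667ms=4/5b +333.333ms=2/5b
3) 1000.0ms=6/5b +333.333ms=2/5b
4) 1333.333ms=8/5b +333.333ms=2/5b
5) 1666.667ms=2b +833.333ms=1b
6) 2500.0ms=3b +833.333ms=1b
7) 3333.333ms=4b +238.095ms=2/7b
8) 3571.429ms=30/7b +238.095ms=2/7b
9) 3809.524ms=32/7b +238.095ms=2/7b
10) 4047.619ms=34/7b +238.095ms=2/7b
11) 4285.714ms=36/7b +238.095ms=2/7b
12) 4523.81ms=38/7b +238.095ms=2/7b
13) 4761.905ms=40/7b +238.095ms=2/7b
Σ=6b of 6 (72bpm 2/4) — PASS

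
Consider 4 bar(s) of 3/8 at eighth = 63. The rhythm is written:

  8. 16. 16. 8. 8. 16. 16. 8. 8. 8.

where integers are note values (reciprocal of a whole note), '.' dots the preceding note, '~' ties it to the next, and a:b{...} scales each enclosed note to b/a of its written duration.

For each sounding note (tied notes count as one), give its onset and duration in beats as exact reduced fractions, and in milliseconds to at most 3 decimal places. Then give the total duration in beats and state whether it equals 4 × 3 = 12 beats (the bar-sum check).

1) 0.0ms=0b +1428.571ms=3/2b
2) 1428.571ms=3/2b +714.286ms=3/4b
3) 2142.857ms=9/4b +714.286ms=3/4b
4) 2857.143ms=3b +1428.571ms=3/2b
5) 4285.714ms=9/2b +1428.571ms=3/2b
6) 5714.286ms=6b +714.286ms=3/4b
7) 6428.571ms=27/4b +714.286ms=3/4b
8) 7142.857ms=15/2b +1428.571ms=3/2b
9) 8571.429ms=9b +1428.571ms=3/2b
10) 10000.0ms=21/2b +1428.571ms=3/2b
Σ=12b of 12 (63bpm 3/8) — PASS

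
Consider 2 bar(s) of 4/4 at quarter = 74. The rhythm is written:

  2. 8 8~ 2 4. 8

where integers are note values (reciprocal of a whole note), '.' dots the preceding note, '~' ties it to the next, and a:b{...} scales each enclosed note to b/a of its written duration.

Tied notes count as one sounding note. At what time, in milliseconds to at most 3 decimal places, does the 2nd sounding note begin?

note 2 onset = 3b = 2432.432ms

1. 0.0ms @ 0 + 2432.432ms (3)
2. 2432.432ms @ 3 + 405.405ms (1/2)
3. 2837.838ms @ 7/2 + 2027.027ms (5/2)
4. 4864.865ms @ 6 + 1216.216ms (3/2)
5. 6081.081ms @ 15/2 + 405.405ms (1/2)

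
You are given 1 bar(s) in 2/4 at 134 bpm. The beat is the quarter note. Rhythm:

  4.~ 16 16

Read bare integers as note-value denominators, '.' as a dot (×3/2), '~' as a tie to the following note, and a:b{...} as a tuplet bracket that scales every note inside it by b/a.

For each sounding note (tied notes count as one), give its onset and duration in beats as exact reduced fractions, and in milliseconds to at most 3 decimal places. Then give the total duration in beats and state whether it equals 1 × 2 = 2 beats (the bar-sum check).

1) 0.0ms=0b +783.582ms=7/4b
2) 783.582ms=7/4b +111.94ms=1/4b
Σ=2b of 2 (134bpm 2/4) — PASS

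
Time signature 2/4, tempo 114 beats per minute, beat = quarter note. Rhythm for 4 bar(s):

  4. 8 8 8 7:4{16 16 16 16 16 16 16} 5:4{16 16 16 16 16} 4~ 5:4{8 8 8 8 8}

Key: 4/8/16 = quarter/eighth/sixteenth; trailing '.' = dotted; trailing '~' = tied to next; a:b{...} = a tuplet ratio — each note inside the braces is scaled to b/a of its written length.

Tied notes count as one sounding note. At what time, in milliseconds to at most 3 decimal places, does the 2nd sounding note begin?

note 2 onset = 3/2b = 789.474ms

1. 0.0ms @ 0 + 789.474ms (3/2)
2. 789.474ms @ 3/2 + 263.158ms (1/2)
3. 1052.632ms @ 2 + 263.158ms (1/2)
4. 1315.789ms @ 5/2 + 263.158ms (1/2)
5. 1578.947ms @ 3 + 75.188ms (1/7)
6. 1654.135ms @ 22/7 + 75.188ms (1/7)
7. 1729.323ms @ 23/7 + 75.188ms (1/7)
8. 1804.511ms @ 24/7 + 75.188ms (1/7)
9. 1879.699ms @ 25/7 + 75.188ms (1/7)
10. 1954.887ms @ 26/7 + 75.188ms (1/7)
11. 2030.075ms @ 27/7 + 75.188ms (1/7)
12. 2105.263ms @ 4 + 105.263ms (1/5)
13. 2210.526ms @ 21/5 + 105.263ms (1/5)
14. 2315.789ms @ 22/5 + 105.263ms (1/5)
15. 2421.053ms @ 23/5 + 105.263ms (1/5)
16. 2526.316ms @ 24/5 + 105.263ms (1/5)
17. 2631.579ms @ 5 + 736.842ms (7/5)
18. 3368.421ms @ 32/5 + 210.526ms (2/5)
19. 3578.947ms @ 34/5 + 210.526ms (2/5)
20. 3789.474ms @ 36/5 + 210.526ms (2/5)
21. 4000.0ms @ 38/5 + 210.526ms (2/5)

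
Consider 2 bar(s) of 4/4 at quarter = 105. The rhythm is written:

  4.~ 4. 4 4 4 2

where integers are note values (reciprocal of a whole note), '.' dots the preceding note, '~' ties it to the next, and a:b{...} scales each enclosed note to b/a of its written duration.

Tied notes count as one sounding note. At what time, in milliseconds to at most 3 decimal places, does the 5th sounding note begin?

1. 0.0ms @ 0 + 1714.286ms (3)
2. 1714.286ms @ 3 + 571.429ms (1)
3. 2285.714ms @ 4 + 571.429ms (1)
4. 2857.143ms @ 5 + 571.429ms (1)
5. 3428.571ms @ 6 + 1142.857ms (2)

note 5 onset = 6b = 3428.571ms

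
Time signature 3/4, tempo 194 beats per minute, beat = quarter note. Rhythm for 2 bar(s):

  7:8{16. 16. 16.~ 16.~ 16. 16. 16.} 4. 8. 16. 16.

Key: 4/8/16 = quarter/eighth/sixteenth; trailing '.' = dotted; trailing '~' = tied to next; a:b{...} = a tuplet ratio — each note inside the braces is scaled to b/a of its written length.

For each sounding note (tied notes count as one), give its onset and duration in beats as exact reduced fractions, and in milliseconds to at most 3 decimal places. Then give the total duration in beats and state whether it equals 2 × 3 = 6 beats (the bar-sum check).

1) 0.0ms=0b +132.548ms=3/7b
2) 132.548ms=3/7b +132.548ms=3/7b
3) 265.096ms=6/7b +397.644ms=9/7b
4) 662.739ms=15/7b +132.548ms=3/7b
5) 795.287ms=18/7b +132.548ms=3/7b
6) 927.835ms=3b +463.918ms=3/2b
7) 1391.753ms=9/2b +231.959ms=3/4b
8) 1623.711ms=21/4b +115.979ms=3/8b
9) 1739.691ms=45/8b +115.979ms=3/8b
Σ=6b of 6 (194bpm 3/4) — PASS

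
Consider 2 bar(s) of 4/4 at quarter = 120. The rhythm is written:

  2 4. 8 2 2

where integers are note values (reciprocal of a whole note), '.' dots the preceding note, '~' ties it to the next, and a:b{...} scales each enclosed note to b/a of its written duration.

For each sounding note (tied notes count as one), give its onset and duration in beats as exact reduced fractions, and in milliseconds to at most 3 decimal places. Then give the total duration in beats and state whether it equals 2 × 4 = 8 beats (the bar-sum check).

1) 0.0ms=0b +1000.0ms=2b
2) 1000.0ms=2b +750.0ms=3/2b
3) 1750.0ms=7/2b +250.0ms=1/2b
4) 2000.0ms=4b +1000.0ms=2b
5) 3000.0ms=6b +1000.0ms=2b
Σ=8b of 8 (120bpm 4/4) — PASS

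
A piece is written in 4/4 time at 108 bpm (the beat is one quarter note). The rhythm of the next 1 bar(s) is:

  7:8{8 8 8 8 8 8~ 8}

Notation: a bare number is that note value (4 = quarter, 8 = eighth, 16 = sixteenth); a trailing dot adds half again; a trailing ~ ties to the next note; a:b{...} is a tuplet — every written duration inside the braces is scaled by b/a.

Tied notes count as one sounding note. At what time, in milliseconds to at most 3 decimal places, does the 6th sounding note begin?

note 6 onset = 20/7b = 1587.302ms

1. 0.0ms @ 0 + 317.46ms (4/7)
2. 317.46ms @ 4/7 + 317.46ms (4/7)
3. 634.921ms @ 8/7 + 317.46ms (4/7)
4. 952.381ms @ 12/7 + 317.46ms (4/7)
5. 1269.841ms @ 16/7 + 317.46ms (4/7)
6. 1587.302ms @ 20/7 + 634.921ms (8/7)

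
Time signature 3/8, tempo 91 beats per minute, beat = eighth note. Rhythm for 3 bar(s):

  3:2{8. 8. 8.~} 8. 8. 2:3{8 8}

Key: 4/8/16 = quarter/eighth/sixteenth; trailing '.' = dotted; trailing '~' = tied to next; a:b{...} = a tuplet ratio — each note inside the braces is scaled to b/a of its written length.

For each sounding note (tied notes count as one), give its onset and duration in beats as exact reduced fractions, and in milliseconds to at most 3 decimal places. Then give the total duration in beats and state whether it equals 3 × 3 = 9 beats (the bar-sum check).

1) 0.0ms=0b +659.341ms=1b
2) 659.341ms=1b +659.341ms=1b
3) 1318.681ms=2b +1648.352ms=5/2b
4) 2967.033ms=9/2b +989.011ms=3/2b
5) 3956.044ms=6b +989.011ms=3/2b
6) 4945.055ms=15/2b +989.011ms=3/2b
Σ=9b of 9 (91bpm 3/8) — PASS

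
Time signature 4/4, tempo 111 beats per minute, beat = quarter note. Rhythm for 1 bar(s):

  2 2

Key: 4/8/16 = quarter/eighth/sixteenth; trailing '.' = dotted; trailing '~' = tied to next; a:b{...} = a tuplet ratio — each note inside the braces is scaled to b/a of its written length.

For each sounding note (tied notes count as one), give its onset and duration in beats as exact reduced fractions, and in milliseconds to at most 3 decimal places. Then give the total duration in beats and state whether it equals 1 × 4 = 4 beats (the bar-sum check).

1) 0.0ms=0b +1081.081ms=2b
2) 1081.081ms=2b +1081.081ms=2b
Σ=4b of 4 (111bpm 4/4) — PASS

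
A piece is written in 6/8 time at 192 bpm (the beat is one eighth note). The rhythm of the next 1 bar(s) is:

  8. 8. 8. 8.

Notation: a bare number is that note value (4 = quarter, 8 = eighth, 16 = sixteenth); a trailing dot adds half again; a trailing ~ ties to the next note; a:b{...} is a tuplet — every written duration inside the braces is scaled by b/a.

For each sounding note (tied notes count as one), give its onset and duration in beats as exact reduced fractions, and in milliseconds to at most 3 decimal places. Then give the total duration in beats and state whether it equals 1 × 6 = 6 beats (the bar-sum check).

1) 0.0ms=0b +468.75ms=3/2b
2) 468.75ms=3/2b +468.75ms=3/2b
3) 937.5ms=3b +468.75ms=3/2b
4) 1406.25ms=9/2b +468.75ms=3/2b
Σ=6b of 6 (192bpm 6/8) — PASS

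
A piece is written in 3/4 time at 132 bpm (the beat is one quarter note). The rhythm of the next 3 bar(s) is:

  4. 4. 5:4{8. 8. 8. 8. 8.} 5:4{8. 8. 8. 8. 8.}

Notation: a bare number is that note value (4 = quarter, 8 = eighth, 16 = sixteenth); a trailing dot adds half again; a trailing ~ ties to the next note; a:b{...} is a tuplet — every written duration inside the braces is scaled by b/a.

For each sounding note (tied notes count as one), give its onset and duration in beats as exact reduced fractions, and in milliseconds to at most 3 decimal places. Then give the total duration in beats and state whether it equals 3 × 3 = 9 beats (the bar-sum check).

1) 0.0ms=0b +681.818ms=3/2b
2) 681.818ms=3/2b +681.818ms=3/2b
3) 1363.636ms=3b +272.727ms=3/5b
4) 1636.364ms=18/5b +272.727ms=3/5b
5) 1909.091ms=21/5b +272.727ms=3/5b
6) 2181.818ms=24/5b +272.727ms=3/5b
7) 2454.545ms=27/5b +272.727ms=3/5b
8) 2727.273ms=6b +272.727ms=3/5b
9) 3000.0ms=33/5b +272.727ms=3/5b
10) 3272.727ms=36/5b +272.727ms=3/5b
11) 3545.455ms=39/5b +272.727ms=3/5b
12) 3818.182ms=42/5b +272.727ms=3/5b
Σ=9b of 9 (132bpm 3/4) — PASS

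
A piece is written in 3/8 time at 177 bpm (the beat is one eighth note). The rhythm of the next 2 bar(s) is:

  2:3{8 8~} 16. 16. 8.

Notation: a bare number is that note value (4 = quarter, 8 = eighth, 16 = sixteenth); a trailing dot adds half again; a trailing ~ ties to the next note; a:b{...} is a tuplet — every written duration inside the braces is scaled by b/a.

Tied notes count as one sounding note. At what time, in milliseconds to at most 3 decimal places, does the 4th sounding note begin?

note 4 onset = 9/2b = 1525.424ms

1. 0.0ms @ 0 + 508.475ms (3/2)
2. 508.475ms @ 3/2 + 762.712ms (9/4)
3. 1271.186ms @ 15/4 + 254.237ms (3/4)
4. 1525.424ms @ 9/2 + 508.475ms (3/2)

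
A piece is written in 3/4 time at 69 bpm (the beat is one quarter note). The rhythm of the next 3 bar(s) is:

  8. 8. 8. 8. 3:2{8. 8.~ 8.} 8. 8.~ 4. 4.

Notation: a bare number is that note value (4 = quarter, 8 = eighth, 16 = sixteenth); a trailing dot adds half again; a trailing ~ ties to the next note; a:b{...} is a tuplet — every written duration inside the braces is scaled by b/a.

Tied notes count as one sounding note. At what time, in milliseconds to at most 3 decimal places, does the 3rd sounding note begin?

note 3 onset = 3/2b = 1304.348ms

1. 0.0ms @ 0 + 652.174ms (3/4)
2. 652.174ms @ 3/4 + 652.174ms (3/4)
3. 1304.348ms @ 3/2 + 652.174ms (3/4)
4. 1956.522ms @ 9/4 + 652.174ms (3/4)
5. 2608.696ms @ 3 + 434.783ms (1/2)
6. 3043.478ms @ 7/2 + 869.565ms (1)
7. 3913.043ms @ 9/2 + 652.174ms (3/4)
8. 4565.217ms @ 21/4 + 1956.522ms (9/4)
9. 6521.739ms @ 15/2 + 1304.348ms (3/2)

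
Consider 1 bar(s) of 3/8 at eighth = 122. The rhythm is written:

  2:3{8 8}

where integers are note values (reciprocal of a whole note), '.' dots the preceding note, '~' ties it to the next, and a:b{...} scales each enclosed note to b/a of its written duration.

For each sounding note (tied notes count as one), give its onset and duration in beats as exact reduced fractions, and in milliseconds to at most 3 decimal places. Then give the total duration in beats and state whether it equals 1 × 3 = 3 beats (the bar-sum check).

1) 0.0ms=0b +737.705ms=3/2b
2) 737.705ms=3/2b +737.705ms=3/2b
Σ=3b of 3 (122bpm 3/8) — PASS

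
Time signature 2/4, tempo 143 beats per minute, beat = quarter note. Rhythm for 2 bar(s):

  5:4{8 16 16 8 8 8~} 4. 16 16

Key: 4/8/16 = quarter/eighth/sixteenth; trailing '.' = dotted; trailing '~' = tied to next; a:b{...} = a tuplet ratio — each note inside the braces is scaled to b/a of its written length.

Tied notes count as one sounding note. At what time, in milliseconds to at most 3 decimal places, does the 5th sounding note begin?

1. 0.0ms @ 0 + 167.832ms (2/5)
2. 167.832ms @ 2/5 + 83.916ms (1/5)
3. 251.748ms @ 3/5 + 83.916ms (1/5)
4. 335.664ms @ 4/5 + 167.832ms (2/5)
5. 503.497ms @ 6/5 + 167.832ms (2/5)
6. 671.329ms @ 8/5 + 797.203ms (19/10)
7. 1468.531ms @ 7/2 + 104.895ms (1/4)
8. 1573.427ms @ 15/4 + 104.895ms (1/4)

note 5 onset = 6/5b = 503.497ms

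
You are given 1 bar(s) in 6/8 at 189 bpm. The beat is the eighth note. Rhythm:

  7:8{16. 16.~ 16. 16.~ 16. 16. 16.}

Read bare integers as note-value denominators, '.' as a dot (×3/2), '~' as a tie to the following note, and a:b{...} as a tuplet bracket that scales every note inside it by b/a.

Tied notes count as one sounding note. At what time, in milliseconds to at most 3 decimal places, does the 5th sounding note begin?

note 5 onset = 36/7b = 1632.653ms

1. 0.0ms @ 0 + 272.109ms (6/7)
2. 272.109ms @ 6/7 + 544.218ms (12/7)
3. 816.327ms @ 18/7 + 544.218ms (12/7)
4. 1360.544ms @ 30/7 + 272.109ms (6/7)
5. 1632.653ms @ 36/7 + 272.109ms (6/7)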